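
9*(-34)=-306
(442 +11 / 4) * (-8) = -3558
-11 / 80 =-0.14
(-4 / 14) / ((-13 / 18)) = 36 / 91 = 0.40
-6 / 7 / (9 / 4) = -8 / 21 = -0.38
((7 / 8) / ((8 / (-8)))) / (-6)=7 / 48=0.15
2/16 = 1/8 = 0.12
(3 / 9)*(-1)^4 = 1 / 3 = 0.33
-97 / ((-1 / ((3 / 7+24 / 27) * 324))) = 289836 / 7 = 41405.14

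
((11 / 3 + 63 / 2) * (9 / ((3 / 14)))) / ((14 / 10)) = 1055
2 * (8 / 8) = 2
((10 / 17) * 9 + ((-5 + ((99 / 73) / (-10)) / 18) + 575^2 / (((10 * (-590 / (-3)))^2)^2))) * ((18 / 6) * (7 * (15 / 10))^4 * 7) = 2816095310776798636509 / 38496371202560000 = 73152.23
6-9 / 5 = 21 / 5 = 4.20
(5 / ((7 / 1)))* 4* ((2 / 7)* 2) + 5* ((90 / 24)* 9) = 33395 / 196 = 170.38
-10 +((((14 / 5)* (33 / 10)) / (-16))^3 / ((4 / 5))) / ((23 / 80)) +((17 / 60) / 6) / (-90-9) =-142144270381 / 13115520000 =-10.84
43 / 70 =0.61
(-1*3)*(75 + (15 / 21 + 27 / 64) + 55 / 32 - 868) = 1061955 / 448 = 2370.44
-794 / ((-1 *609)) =794 / 609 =1.30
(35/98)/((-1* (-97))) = 5/1358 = 0.00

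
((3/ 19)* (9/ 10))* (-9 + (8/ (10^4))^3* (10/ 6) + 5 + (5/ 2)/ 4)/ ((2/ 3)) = -26696777337/ 37109375000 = -0.72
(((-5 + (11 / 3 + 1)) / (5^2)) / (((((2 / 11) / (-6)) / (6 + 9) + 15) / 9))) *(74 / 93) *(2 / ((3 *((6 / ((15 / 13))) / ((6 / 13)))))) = -3663 / 9723584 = -0.00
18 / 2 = 9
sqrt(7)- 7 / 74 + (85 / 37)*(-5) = -857 / 74 + sqrt(7) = -8.94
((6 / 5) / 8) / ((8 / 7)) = 21 / 160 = 0.13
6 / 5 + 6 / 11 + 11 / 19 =2429 / 1045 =2.32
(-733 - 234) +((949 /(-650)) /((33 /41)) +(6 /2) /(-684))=-20248303 /20900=-968.82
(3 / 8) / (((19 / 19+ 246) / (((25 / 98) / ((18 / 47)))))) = 1175 / 1161888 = 0.00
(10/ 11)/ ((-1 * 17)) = -10/ 187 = -0.05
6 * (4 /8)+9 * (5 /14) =6.21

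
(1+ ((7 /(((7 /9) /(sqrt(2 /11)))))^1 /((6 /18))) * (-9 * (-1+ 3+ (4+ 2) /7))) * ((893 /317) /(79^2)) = 893 /1978397 - 4339980 * sqrt(22) /152336569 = -0.13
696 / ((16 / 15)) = 1305 / 2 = 652.50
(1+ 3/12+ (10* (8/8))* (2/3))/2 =95/24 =3.96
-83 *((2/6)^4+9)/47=-15.92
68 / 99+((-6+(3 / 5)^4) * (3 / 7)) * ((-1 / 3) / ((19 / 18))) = 12190658 / 8229375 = 1.48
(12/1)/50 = 6/25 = 0.24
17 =17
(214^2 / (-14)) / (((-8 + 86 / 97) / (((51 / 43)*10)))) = 37758802 / 6923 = 5454.11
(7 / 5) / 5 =7 / 25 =0.28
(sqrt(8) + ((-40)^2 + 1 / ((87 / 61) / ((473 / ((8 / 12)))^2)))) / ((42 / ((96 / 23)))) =32*sqrt(2) / 161 + 164512028 / 4669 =35235.24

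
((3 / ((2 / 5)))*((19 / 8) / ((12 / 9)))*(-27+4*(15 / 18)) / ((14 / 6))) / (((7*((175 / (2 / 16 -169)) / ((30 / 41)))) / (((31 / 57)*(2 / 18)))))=424793 / 514304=0.83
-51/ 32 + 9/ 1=237/ 32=7.41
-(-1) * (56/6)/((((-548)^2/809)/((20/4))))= 28315/225228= 0.13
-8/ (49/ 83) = -664/ 49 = -13.55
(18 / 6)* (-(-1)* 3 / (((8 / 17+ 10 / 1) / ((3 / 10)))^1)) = 459 / 1780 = 0.26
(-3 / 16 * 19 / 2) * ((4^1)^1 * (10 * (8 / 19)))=-30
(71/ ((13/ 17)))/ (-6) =-1207/ 78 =-15.47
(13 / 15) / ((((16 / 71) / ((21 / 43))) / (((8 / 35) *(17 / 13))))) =1207 / 2150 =0.56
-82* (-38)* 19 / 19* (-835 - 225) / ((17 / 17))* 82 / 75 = -54168544 / 15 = -3611236.27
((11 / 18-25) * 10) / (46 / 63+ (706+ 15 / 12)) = -61460 / 178411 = -0.34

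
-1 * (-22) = 22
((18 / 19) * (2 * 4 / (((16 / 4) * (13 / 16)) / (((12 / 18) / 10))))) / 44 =48 / 13585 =0.00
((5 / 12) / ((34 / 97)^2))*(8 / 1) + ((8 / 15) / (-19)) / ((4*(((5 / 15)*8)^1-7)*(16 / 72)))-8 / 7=389681347 / 14990430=26.00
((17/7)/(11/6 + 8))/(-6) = -17/413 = -0.04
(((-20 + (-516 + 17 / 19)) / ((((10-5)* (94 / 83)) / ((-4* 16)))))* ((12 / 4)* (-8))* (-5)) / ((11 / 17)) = 11017449216 / 9823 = 1121597.19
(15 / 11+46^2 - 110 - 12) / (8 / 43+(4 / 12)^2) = 8494263 / 1265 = 6714.83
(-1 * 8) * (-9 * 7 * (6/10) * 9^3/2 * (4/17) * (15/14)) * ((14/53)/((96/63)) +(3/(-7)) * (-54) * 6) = 48732253965/12614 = 3863346.60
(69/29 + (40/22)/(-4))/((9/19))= 11666/2871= 4.06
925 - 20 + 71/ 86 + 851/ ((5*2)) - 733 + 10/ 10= 55669/ 215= 258.93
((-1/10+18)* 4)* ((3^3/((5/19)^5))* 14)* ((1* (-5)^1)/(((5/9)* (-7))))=430811512812/15625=27571936.82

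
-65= -65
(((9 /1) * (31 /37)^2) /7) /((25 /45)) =77841 /47915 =1.62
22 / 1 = 22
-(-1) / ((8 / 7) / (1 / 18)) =7 / 144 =0.05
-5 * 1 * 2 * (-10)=100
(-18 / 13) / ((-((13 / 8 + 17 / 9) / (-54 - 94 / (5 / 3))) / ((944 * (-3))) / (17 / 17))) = 88086528 / 715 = 123197.94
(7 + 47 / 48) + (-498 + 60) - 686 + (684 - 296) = -34945 / 48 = -728.02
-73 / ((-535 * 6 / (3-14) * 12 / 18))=-0.38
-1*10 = -10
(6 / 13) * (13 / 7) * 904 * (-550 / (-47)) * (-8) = -23865600 / 329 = -72539.82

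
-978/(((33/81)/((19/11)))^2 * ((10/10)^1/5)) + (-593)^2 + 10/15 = 11584819079/43923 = 263752.91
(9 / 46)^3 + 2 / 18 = 0.12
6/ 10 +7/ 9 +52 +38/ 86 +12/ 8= 214087/ 3870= 55.32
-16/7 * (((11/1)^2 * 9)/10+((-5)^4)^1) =-58712/35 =-1677.49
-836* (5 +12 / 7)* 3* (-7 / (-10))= -58938 / 5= -11787.60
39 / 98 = 0.40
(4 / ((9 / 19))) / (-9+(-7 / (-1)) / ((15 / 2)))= -380 / 363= -1.05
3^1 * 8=24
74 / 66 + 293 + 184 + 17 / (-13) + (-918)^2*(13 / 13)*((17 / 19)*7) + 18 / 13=43025800717 / 8151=5278591.67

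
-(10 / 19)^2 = -100 / 361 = -0.28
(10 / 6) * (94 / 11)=470 / 33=14.24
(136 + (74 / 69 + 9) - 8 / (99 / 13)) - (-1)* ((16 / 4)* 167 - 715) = 223196 / 2277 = 98.02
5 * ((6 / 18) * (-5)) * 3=-25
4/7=0.57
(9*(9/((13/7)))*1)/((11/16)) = 9072/143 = 63.44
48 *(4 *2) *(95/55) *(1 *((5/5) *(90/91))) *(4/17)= 2626560/17017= 154.35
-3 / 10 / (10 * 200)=-3 / 20000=-0.00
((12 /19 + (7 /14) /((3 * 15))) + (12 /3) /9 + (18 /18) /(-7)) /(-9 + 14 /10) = -11303 /90972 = -0.12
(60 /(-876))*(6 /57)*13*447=-58110 /1387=-41.90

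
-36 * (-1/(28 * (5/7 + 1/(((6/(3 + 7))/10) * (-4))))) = -54/145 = -0.37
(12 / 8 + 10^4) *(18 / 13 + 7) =2180327 / 26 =83858.73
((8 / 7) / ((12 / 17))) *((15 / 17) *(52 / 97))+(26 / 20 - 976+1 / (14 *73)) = -241374732 / 247835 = -973.93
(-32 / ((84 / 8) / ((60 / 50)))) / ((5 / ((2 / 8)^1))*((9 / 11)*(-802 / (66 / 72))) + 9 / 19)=294272 / 1151954685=0.00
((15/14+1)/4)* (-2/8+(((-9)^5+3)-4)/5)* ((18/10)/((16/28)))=-12329901/640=-19265.47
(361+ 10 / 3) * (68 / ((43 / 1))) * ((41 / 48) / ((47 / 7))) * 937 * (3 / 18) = 4996783939 / 436536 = 11446.44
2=2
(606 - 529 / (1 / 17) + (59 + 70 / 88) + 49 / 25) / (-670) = 9157769 / 737000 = 12.43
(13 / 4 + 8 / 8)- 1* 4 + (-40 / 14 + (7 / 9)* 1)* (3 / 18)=-73 / 756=-0.10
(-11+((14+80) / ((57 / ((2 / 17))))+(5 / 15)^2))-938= -2757856 / 2907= -948.69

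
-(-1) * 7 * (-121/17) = -847/17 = -49.82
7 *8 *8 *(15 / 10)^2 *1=1008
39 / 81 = 13 / 27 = 0.48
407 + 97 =504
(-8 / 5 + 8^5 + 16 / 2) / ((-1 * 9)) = -18208 / 5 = -3641.60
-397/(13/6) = -2382/13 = -183.23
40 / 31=1.29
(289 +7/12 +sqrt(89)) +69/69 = sqrt(89) +3487/12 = 300.02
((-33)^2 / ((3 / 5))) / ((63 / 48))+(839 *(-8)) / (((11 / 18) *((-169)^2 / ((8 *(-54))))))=3406522864 / 2199197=1548.98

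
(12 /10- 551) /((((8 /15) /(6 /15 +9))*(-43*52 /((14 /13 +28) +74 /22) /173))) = 24321.84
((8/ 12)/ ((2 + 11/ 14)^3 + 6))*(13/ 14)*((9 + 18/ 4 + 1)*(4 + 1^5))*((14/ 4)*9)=1293110/ 25261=51.19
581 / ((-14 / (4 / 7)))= -166 / 7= -23.71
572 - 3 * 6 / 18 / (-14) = 572.07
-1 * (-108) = 108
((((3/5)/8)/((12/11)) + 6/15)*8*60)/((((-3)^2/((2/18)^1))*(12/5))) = 125/108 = 1.16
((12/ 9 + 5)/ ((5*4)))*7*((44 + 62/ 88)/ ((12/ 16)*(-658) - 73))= -261611/ 1495560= -0.17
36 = 36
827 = 827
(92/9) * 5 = 460/9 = 51.11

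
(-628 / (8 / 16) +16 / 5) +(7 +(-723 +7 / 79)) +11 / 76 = -59096371 / 30020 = -1968.57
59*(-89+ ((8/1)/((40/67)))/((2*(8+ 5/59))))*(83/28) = -2059565569/133560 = -15420.53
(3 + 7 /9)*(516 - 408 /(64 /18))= 9095 /6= 1515.83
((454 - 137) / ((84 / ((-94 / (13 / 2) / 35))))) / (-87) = 14899 / 831285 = 0.02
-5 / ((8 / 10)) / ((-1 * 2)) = 25 / 8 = 3.12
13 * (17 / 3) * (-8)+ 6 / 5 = -8822 / 15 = -588.13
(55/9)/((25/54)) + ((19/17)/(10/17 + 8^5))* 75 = 36773481/2785330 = 13.20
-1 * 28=-28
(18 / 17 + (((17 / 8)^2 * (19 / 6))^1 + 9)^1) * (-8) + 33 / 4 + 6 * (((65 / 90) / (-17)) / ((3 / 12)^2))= -190.69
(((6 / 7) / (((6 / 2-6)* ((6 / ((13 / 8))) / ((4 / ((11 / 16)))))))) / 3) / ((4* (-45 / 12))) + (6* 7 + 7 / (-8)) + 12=4418707 / 83160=53.14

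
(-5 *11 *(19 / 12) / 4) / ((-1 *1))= 1045 / 48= 21.77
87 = 87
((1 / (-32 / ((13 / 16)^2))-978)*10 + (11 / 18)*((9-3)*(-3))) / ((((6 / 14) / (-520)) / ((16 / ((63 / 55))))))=143374592075 / 864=165942814.90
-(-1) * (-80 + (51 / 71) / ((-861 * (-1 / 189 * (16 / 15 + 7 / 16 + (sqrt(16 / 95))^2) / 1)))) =-1774082720 / 22202197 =-79.91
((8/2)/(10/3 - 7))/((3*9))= -0.04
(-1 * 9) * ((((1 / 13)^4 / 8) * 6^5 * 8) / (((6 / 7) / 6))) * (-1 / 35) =69984 / 142805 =0.49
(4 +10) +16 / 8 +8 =24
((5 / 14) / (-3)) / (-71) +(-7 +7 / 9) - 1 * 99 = -105.22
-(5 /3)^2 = -25 /9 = -2.78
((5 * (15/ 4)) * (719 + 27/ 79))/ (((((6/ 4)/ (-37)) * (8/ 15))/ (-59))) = 11630205375/ 316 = 36804447.39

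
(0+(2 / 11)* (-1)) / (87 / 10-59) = 0.00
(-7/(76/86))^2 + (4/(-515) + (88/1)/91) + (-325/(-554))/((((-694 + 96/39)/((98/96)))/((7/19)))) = 51528764386270991/808903124178240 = 63.70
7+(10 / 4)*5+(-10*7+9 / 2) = -46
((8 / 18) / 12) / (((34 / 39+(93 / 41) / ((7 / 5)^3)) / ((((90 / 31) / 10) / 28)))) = 26117 / 115508108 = 0.00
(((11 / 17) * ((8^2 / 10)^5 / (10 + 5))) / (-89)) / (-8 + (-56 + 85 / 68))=1476395008 / 17801390625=0.08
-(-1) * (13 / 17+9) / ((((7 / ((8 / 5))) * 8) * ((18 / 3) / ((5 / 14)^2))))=0.01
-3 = -3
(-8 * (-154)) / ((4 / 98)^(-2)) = 704 / 343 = 2.05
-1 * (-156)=156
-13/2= -6.50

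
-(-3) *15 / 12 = 3.75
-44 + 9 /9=-43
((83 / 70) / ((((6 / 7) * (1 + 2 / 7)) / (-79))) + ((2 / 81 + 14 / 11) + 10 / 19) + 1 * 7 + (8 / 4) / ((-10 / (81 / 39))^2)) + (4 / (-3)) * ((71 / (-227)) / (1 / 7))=-4751934253381 / 64944722700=-73.17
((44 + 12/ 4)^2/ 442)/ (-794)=-0.01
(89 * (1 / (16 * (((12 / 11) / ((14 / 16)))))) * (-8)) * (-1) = 6853 / 192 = 35.69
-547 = -547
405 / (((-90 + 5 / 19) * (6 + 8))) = -1539 / 4774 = -0.32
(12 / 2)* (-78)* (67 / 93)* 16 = -167232 / 31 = -5394.58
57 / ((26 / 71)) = 4047 / 26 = 155.65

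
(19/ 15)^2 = 361/ 225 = 1.60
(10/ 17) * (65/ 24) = 325/ 204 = 1.59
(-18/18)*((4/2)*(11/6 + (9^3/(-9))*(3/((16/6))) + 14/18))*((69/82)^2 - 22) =-912403291/242064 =-3769.26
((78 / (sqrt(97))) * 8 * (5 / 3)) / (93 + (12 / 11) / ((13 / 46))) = 1.09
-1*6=-6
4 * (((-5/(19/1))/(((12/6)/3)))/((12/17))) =-85/38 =-2.24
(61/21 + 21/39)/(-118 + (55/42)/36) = -67680/2318693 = -0.03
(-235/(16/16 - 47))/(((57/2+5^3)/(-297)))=-69795/7061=-9.88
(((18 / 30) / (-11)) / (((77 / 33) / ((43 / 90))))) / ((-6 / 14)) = 43 / 1650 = 0.03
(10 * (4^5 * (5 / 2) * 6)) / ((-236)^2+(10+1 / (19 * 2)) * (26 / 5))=14592000 / 5296073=2.76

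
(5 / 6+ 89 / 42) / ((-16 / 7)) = -31 / 24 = -1.29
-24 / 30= -4 / 5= -0.80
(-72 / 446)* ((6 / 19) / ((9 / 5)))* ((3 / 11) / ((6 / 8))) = -480 / 46607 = -0.01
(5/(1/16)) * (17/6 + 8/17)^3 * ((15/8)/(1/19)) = 18179557675/176868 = 102786.02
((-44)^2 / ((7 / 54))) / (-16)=-6534 / 7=-933.43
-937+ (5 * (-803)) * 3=-12982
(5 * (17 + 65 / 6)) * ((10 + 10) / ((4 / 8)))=16700 / 3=5566.67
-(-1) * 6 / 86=3 / 43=0.07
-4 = -4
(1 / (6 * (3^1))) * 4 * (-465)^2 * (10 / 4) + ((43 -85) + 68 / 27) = 3242309 / 27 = 120085.52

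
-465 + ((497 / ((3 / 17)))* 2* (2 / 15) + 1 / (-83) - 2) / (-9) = -18428528 / 33615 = -548.22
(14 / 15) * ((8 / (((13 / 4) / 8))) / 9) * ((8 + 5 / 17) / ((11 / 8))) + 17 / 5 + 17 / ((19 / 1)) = 34530728 / 2078505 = 16.61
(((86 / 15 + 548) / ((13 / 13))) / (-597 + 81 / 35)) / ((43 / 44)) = -1279124 / 1342503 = -0.95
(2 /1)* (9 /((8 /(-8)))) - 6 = -24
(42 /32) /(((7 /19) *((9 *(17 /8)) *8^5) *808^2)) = 19 /2182090850304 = 0.00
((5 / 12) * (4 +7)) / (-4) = -55 / 48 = -1.15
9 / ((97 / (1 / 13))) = 9 / 1261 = 0.01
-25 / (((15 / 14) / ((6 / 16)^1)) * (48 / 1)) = -0.18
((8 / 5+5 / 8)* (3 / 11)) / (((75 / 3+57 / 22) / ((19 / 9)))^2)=353419 / 99481230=0.00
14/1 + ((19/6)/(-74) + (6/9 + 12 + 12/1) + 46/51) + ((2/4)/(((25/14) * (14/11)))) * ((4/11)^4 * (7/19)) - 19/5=56830557131/1590678100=35.73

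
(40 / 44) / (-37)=-10 / 407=-0.02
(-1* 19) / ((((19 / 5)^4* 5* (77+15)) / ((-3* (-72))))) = -6750 / 157757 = -0.04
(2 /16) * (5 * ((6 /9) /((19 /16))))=20 /57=0.35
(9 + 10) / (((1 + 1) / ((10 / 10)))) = 9.50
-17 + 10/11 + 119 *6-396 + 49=3860/11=350.91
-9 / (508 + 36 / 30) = -45 / 2546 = -0.02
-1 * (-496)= 496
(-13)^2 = 169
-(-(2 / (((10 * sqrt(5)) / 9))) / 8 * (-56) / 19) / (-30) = 21 * sqrt(5) / 4750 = 0.01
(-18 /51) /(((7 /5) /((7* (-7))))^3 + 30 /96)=-1372000 /1214701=-1.13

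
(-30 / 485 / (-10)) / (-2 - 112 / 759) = -2277 / 790550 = -0.00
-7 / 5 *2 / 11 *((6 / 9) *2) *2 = -112 / 165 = -0.68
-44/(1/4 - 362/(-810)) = -71280/1129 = -63.14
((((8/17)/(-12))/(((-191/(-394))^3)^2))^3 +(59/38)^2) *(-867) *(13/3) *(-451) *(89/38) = -287996838595589533286561930651095380939742533503248051267/2882465286848890017837223399072311658329262244808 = -99913376.20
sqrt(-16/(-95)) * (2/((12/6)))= 4 * sqrt(95)/95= 0.41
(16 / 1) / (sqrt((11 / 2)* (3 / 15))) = 16* sqrt(110) / 11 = 15.26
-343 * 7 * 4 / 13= -9604 / 13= -738.77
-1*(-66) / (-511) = -66 / 511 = -0.13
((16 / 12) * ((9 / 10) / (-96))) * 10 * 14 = -7 / 4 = -1.75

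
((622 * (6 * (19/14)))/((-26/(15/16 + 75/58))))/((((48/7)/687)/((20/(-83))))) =21007824525/2002624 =10490.15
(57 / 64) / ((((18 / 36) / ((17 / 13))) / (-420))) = -101745 / 104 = -978.32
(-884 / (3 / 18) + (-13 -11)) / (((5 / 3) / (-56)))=895104 / 5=179020.80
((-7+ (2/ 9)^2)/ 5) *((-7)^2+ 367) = -234208/ 405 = -578.29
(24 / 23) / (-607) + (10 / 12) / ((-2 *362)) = -0.00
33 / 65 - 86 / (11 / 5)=-27587 / 715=-38.58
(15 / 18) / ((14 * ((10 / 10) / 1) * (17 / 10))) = 25 / 714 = 0.04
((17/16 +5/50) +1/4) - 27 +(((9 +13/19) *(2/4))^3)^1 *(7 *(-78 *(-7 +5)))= 123946.90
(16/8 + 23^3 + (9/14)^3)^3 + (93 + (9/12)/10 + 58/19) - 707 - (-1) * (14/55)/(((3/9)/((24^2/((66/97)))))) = 85602098155160169075531531/47499746556416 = 1802159050543.34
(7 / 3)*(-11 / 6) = -77 / 18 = -4.28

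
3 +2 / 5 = 17 / 5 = 3.40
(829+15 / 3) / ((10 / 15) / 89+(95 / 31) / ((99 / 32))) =113899797 / 136303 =835.64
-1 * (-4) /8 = 1 /2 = 0.50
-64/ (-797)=64/ 797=0.08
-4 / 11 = -0.36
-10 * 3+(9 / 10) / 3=-29.70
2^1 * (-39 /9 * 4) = -104 /3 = -34.67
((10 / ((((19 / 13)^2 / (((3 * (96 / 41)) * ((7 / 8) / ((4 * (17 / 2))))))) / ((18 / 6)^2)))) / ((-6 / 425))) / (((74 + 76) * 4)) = -53235 / 59204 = -0.90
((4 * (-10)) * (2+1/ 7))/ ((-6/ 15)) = 1500/ 7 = 214.29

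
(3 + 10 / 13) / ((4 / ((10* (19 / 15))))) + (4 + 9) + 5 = 2335 / 78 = 29.94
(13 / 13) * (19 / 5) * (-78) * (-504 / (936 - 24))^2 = -17199 / 190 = -90.52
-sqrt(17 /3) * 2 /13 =-2 * sqrt(51) /39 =-0.37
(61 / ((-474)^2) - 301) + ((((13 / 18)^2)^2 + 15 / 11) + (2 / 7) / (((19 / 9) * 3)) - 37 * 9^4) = -243056.32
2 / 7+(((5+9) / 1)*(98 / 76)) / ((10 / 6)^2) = 22559 / 3325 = 6.78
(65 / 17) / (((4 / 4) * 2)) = 65 / 34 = 1.91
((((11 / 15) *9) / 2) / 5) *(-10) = -33 / 5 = -6.60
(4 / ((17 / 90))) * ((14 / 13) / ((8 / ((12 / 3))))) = 2520 / 221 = 11.40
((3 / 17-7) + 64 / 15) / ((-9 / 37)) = 24124 / 2295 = 10.51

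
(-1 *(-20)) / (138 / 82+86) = 164 / 719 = 0.23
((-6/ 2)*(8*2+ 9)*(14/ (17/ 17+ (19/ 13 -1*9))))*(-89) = -242970/ 17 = -14292.35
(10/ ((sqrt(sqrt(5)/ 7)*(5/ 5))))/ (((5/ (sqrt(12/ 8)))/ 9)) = 9*sqrt(42)*5^(3/ 4)/ 5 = 39.01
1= 1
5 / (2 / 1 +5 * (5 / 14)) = 70 / 53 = 1.32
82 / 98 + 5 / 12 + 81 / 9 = 6029 / 588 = 10.25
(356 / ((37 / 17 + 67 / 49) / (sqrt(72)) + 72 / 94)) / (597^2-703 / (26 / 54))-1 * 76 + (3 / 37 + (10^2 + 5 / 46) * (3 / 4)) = -14398017486050827 / 17232119487346464-87288681389 * sqrt(2) / 121495554552384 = -0.84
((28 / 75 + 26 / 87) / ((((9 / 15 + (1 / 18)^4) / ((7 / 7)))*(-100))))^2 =163573254259776 / 1303323908832015625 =0.00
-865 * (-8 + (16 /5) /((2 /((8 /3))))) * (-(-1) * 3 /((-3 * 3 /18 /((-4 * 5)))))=387520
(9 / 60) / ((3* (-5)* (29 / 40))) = -2 / 145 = -0.01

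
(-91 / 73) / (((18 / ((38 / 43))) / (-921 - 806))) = 2985983 / 28251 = 105.69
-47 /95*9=-423 /95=-4.45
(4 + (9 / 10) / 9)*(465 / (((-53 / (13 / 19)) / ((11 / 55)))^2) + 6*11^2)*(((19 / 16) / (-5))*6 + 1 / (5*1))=-7395156296283 / 2028098000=-3646.35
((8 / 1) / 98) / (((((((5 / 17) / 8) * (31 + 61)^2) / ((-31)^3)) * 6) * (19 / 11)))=-5570917 / 7387485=-0.75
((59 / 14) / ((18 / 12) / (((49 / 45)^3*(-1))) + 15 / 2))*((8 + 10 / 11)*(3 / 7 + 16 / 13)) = 1048134941 / 106632240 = 9.83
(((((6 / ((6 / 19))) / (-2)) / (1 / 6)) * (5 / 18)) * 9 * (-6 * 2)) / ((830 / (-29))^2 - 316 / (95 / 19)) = 3595275 / 1589372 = 2.26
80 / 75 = 16 / 15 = 1.07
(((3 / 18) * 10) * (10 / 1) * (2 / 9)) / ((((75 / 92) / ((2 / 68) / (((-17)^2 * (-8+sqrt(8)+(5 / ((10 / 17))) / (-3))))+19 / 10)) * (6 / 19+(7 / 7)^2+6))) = 1284798140744 / 1088884967895-27968 * sqrt(2) / 24197443731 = 1.18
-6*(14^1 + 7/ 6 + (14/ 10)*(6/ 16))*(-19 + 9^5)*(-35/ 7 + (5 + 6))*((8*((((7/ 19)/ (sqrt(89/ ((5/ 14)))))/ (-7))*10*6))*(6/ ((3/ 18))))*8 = 329268395520*sqrt(6230)/ 1691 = 15369171725.08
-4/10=-2/5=-0.40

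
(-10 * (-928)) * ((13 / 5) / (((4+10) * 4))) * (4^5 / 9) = 3088384 / 63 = 49021.97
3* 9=27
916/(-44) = -229/11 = -20.82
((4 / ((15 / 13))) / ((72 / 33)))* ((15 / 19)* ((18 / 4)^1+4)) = 2431 / 228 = 10.66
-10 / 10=-1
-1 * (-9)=9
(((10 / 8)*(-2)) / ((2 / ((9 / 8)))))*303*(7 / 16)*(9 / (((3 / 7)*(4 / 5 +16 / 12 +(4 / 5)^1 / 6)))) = -30065175 / 17408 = -1727.09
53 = 53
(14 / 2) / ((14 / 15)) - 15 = -15 / 2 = -7.50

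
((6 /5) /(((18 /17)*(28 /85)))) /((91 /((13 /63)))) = 289 /37044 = 0.01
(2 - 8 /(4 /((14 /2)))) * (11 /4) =-33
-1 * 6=-6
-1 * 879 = -879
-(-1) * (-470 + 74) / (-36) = 11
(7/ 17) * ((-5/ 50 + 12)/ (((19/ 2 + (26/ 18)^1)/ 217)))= 95697/ 985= 97.15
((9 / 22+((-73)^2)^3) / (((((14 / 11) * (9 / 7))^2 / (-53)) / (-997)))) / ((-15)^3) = -1935189748028797117 / 2187000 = -884860424338.73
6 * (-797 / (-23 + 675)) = -2391 / 326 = -7.33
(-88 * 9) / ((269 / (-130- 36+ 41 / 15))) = 646536 / 1345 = 480.70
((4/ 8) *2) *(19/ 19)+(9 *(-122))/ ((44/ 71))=-38957/ 22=-1770.77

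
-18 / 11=-1.64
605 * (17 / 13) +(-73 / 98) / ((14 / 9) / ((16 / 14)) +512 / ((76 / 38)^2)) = 2346947923 / 2966509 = 791.15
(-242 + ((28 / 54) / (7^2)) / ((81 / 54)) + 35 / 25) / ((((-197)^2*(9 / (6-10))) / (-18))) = -5456648 / 110023515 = -0.05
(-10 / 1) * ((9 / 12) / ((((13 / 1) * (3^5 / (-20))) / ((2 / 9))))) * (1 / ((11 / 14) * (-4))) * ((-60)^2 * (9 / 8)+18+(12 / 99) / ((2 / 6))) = -15663200 / 1146717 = -13.66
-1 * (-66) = 66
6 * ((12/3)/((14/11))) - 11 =55/7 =7.86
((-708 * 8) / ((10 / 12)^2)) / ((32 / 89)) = -567108 / 25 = -22684.32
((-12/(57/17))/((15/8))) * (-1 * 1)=544/285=1.91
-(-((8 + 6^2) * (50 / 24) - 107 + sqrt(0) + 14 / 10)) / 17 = -209 / 255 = -0.82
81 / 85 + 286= 24391 / 85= 286.95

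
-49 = -49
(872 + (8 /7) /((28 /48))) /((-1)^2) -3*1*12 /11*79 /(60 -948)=34870349 /39886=874.25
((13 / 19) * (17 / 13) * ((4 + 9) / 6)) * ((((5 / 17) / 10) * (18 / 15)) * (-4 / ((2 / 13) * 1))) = -169 / 95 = -1.78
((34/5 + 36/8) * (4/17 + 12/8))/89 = 6667/30260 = 0.22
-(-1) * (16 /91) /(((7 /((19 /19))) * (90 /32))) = 256 /28665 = 0.01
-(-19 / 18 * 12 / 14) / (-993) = -19 / 20853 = -0.00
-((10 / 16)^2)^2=-625 / 4096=-0.15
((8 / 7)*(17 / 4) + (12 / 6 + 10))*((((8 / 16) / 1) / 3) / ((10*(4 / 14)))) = 59 / 60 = 0.98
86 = 86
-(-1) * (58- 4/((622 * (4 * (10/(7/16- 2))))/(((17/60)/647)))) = 8963010065/154534656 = 58.00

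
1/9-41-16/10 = -1912/45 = -42.49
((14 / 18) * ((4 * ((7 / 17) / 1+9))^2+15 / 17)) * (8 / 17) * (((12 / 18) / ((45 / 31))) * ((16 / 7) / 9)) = 650521856 / 10744731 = 60.54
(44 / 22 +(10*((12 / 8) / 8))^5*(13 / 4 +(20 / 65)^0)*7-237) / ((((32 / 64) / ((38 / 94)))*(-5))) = -226342079 / 3080192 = -73.48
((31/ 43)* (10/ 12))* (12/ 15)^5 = 15872/ 80625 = 0.20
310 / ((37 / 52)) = 16120 / 37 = 435.68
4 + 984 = 988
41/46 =0.89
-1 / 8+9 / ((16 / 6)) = 13 / 4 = 3.25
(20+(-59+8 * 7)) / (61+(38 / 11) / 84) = 7854 / 28201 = 0.28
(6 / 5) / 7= 6 / 35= 0.17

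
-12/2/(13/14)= -84/13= -6.46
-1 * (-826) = 826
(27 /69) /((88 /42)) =189 /1012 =0.19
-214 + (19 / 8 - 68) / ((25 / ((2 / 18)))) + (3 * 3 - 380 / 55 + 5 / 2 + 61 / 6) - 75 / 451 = -720519 / 3608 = -199.70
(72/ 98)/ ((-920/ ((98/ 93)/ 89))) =-3/ 317285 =-0.00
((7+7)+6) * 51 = 1020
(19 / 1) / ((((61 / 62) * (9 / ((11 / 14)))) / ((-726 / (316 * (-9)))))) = 783959 / 1821582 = 0.43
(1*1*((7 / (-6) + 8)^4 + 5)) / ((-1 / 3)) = -2832241 / 432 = -6556.11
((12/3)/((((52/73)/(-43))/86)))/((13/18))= -4859172/169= -28752.50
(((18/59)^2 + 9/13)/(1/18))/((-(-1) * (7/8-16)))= -465264/497783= -0.93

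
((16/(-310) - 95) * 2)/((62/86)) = -263.69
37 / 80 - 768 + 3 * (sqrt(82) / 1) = -61403 / 80 + 3 * sqrt(82) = -740.37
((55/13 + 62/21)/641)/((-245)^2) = 1961/10503954825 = 0.00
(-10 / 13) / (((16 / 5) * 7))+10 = 7255 / 728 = 9.97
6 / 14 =0.43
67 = 67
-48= -48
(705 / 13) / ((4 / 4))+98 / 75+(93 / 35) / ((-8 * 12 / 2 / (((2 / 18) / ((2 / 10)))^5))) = 119364957029 / 2149383600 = 55.53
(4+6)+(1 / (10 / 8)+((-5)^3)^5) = -152587890571 / 5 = -30517578114.20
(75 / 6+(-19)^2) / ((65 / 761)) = 568467 / 130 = 4372.82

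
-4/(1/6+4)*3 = -72/25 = -2.88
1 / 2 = 0.50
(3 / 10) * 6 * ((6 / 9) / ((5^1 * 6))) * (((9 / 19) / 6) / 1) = 0.00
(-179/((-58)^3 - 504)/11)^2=32041/4630139954176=0.00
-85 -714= -799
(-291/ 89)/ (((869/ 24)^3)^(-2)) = -41772492811653113257/ 5669388288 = -7368077593.15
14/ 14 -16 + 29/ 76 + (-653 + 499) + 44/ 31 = -393921/ 2356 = -167.20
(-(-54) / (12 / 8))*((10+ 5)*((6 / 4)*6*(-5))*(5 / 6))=-20250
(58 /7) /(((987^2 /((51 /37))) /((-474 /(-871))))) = 155788 /24417978949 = 0.00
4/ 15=0.27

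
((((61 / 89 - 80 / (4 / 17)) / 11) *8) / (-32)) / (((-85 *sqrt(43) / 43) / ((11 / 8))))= -0.82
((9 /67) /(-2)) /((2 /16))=-36 /67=-0.54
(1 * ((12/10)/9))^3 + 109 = 367883/3375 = 109.00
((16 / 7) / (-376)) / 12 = -1 / 1974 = -0.00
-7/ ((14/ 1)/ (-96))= 48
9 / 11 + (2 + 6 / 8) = 157 / 44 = 3.57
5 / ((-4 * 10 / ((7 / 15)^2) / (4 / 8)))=-49 / 3600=-0.01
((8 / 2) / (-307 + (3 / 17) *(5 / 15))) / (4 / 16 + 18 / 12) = -136 / 18263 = -0.01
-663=-663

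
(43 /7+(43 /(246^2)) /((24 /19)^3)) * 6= 36.86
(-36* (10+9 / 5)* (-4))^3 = 613258407936 / 125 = 4906067263.49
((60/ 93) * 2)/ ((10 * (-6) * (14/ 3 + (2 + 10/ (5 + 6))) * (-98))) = 11/ 379750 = 0.00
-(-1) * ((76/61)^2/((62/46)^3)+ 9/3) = 402833525/110852311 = 3.63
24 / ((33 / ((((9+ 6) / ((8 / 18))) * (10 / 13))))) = 2700 / 143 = 18.88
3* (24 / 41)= 72 / 41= 1.76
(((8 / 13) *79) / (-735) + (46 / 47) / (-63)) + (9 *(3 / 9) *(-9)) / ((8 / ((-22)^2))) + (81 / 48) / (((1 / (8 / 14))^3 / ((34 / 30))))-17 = -31125831097 / 18861570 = -1650.22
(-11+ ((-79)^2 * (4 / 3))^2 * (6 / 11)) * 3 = 113309293.55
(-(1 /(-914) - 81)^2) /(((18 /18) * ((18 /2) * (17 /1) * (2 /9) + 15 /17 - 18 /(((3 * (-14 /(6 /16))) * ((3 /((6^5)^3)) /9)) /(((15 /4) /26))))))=-8479387355075 /42255682267828234988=-0.00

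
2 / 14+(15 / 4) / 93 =159 / 868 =0.18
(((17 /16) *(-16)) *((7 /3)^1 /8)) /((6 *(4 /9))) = -119 /64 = -1.86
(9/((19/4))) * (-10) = -360/19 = -18.95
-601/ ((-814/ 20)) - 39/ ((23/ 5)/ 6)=-337960/ 9361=-36.10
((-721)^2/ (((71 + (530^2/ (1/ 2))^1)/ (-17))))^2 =78097818266209/ 315699020641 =247.38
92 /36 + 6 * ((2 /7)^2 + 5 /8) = 11987 /1764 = 6.80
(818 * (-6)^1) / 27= -1636 / 9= -181.78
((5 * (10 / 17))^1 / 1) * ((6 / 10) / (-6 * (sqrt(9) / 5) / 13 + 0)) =-325 / 51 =-6.37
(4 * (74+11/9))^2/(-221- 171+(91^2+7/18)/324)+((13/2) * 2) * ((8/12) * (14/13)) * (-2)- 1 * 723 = -6338985799/6411237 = -988.73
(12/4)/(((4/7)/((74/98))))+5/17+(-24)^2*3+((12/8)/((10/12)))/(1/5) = 828839/476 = 1741.26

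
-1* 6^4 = -1296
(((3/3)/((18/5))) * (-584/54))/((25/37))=-5402/1215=-4.45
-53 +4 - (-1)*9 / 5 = -236 / 5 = -47.20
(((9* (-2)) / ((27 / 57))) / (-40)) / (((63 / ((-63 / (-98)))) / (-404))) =-1919 / 490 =-3.92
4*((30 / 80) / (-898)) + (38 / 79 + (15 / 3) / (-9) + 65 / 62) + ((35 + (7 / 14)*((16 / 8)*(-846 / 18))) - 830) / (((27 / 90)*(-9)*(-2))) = -18401828483 / 118756908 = -154.95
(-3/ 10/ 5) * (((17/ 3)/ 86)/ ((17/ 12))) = -3/ 1075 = -0.00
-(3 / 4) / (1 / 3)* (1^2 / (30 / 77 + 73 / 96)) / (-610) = 8316 / 2592805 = 0.00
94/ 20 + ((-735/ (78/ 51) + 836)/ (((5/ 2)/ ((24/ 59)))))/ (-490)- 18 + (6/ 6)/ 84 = -151152649/ 11274900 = -13.41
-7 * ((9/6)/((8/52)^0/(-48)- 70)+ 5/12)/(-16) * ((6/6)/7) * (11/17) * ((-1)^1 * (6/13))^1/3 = -175351/71306976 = -0.00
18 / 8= 9 / 4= 2.25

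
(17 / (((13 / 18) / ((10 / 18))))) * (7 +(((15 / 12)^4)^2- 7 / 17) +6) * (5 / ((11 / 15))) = 7749498375 / 4685824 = 1653.82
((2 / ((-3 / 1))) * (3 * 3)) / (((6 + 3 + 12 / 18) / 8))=-4.97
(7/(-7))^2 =1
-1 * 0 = 0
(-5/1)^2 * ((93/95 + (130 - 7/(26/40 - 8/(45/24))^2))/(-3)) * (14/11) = -833620610/602547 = -1383.49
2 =2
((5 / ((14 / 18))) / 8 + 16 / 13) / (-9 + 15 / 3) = -1481 / 2912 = -0.51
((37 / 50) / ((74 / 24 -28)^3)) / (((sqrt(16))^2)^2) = -999 / 5346179800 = -0.00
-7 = -7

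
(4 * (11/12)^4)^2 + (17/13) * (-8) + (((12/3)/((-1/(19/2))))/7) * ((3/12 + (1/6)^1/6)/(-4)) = -5155330181/2445520896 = -2.11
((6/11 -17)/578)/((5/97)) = -17557/31790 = -0.55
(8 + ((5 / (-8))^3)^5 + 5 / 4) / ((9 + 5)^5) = 325424924243571 / 18922999734303981568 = 0.00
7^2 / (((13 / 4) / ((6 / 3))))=392 / 13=30.15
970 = 970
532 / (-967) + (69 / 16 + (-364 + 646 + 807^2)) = 10080545843 / 15472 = 651534.76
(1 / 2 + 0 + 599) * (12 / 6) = 1199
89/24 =3.71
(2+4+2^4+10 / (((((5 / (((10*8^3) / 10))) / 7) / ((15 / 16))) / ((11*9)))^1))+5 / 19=12640743 / 19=665302.26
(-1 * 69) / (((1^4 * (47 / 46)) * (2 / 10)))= -15870 / 47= -337.66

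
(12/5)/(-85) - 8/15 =-716/1275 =-0.56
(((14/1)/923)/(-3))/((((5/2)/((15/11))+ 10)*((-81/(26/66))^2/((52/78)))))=-728/108052761267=-0.00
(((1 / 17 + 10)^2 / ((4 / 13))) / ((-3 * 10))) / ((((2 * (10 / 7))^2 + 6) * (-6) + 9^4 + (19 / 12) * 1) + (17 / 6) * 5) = -2069613 / 1225732810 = -0.00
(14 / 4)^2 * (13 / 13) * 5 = 245 / 4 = 61.25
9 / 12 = 3 / 4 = 0.75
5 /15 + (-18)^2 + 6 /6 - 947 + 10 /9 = -620.56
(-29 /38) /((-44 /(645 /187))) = 18705 /312664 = 0.06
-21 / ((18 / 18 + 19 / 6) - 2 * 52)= 126 / 599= 0.21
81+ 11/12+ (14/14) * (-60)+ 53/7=29.49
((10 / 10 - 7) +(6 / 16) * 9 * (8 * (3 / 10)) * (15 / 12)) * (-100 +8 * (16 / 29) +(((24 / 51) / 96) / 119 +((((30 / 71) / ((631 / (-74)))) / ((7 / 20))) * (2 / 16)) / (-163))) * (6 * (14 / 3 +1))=-13405.94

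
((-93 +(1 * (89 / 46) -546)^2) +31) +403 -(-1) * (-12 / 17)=296347.25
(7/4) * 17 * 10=595/2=297.50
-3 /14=-0.21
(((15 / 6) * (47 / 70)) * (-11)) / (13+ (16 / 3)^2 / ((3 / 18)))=-1551 / 15428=-0.10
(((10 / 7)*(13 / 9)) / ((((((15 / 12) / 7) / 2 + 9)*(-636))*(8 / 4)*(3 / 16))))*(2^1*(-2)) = 8320 / 2185137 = 0.00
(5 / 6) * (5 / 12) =0.35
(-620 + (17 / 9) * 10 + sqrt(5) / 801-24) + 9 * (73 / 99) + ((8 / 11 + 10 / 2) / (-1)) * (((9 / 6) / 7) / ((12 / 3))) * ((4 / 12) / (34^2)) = -566245873 / 915552 + sqrt(5) / 801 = -618.47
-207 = -207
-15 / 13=-1.15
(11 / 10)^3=1331 / 1000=1.33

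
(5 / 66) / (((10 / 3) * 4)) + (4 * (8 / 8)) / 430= 567 / 37840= 0.01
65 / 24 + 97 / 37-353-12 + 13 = -307843 / 888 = -346.67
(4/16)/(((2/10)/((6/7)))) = 15/14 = 1.07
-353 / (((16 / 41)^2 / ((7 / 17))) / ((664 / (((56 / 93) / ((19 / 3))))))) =-29009203591 / 4352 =-6665717.74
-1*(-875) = 875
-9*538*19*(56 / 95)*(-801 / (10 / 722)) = 78406583472 / 25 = 3136263338.88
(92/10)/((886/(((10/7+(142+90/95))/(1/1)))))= 441646/294595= 1.50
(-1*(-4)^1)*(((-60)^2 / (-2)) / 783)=-800 / 87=-9.20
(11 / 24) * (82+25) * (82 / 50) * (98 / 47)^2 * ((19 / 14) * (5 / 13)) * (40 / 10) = 314490869 / 430755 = 730.09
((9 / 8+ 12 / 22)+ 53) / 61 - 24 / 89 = 299347 / 477752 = 0.63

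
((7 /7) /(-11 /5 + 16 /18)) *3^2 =-405 /59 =-6.86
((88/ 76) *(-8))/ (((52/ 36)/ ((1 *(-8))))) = 51.30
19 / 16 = 1.19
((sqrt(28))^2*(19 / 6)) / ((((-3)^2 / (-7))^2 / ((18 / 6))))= 13034 / 81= 160.91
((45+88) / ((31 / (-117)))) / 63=-247 / 31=-7.97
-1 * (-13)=13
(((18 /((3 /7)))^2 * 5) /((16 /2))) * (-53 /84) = -5565 /8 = -695.62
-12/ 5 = -2.40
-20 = -20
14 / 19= 0.74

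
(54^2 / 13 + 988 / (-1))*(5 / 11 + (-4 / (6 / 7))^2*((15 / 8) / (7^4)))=-7570100 / 21021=-360.12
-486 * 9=-4374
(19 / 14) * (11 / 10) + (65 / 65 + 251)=35489 / 140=253.49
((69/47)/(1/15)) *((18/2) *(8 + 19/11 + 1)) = 1099170/517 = 2126.05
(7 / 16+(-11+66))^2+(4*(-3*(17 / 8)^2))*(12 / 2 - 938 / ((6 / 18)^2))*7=819956113 / 256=3202953.57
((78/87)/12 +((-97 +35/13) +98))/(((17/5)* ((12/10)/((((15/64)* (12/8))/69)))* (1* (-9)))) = -1065125/2037754368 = -0.00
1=1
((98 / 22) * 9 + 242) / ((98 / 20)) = 31030 / 539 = 57.57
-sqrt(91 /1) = -sqrt(91) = -9.54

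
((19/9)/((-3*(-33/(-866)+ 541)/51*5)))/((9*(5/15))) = -279718/63252765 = -0.00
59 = 59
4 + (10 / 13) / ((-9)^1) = 458 / 117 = 3.91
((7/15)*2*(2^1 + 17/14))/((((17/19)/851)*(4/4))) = 48507/17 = 2853.35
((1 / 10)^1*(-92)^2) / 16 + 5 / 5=539 / 10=53.90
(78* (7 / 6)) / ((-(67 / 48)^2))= -209664 / 4489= -46.71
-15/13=-1.15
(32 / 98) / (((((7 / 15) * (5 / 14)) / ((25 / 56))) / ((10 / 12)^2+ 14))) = 13225 / 1029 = 12.85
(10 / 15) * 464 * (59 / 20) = 13688 / 15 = 912.53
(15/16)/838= 15/13408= 0.00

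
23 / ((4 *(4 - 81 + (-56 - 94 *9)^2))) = 23 / 3254108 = 0.00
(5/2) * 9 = 45/2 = 22.50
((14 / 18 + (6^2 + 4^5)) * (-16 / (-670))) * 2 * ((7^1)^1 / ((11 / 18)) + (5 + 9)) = 8554112 / 6633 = 1289.63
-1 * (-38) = 38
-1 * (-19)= 19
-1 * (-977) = 977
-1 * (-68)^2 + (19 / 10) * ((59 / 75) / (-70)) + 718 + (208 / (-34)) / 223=-777411124711 / 199027500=-3906.05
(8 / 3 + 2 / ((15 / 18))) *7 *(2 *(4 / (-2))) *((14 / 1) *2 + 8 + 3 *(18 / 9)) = -5958.40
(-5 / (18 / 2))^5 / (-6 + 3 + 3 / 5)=15625 / 708588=0.02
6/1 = 6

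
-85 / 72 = -1.18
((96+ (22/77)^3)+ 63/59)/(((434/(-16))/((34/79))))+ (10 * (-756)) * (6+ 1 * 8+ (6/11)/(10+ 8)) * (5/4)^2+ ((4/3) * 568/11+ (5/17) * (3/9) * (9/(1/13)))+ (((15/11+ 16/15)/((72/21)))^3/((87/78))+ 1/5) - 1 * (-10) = -879650689400344255253097127/5310500306166516384000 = -165643.66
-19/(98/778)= -7391/49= -150.84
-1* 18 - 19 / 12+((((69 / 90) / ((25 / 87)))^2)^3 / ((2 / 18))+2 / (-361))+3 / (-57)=853080727503921595643 / 264404296875000000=3226.43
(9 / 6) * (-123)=-369 / 2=-184.50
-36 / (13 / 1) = -2.77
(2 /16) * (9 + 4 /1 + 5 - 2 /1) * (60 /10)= 12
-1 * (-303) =303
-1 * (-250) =250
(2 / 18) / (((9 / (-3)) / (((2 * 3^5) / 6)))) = -3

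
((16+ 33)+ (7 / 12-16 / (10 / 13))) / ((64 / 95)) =32813 / 768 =42.73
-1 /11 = -0.09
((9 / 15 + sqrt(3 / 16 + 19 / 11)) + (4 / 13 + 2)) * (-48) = -9072 / 65 - 12 * sqrt(3707) / 11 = -205.99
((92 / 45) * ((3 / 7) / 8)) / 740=23 / 155400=0.00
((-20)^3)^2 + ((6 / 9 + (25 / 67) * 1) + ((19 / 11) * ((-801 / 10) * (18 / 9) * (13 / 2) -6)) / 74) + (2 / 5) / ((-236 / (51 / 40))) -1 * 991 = 123559334338184783 / 1930645200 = 63998985.59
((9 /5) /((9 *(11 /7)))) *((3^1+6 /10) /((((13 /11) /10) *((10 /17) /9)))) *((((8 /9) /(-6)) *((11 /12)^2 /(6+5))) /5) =-1309 /9750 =-0.13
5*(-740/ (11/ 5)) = -18500/ 11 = -1681.82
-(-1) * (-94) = -94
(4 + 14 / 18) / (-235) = -43 / 2115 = -0.02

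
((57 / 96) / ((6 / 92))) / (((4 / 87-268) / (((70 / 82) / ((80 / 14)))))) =-0.01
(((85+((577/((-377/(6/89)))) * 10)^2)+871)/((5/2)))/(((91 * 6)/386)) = 415902256520344/1536722199285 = 270.64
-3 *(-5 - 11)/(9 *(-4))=-1.33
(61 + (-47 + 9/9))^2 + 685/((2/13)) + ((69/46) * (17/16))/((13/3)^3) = 328848337/70304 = 4677.52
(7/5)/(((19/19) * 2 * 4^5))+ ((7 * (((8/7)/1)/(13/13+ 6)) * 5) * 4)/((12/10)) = 4096147/215040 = 19.05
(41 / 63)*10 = 410 / 63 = 6.51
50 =50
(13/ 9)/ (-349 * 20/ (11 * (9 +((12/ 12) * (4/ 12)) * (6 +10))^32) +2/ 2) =2668865059713587973813183255071115111533502543820867343/ 1847675810570945520332203791972310345424158112818718079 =1.44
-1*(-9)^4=-6561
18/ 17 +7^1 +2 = 171/ 17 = 10.06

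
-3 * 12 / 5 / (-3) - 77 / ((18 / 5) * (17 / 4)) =-2014 / 765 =-2.63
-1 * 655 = -655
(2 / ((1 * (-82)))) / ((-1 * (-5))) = -1 / 205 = -0.00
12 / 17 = 0.71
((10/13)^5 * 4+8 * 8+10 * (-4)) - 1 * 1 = 8939739/371293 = 24.08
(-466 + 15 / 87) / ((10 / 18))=-121581 / 145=-838.49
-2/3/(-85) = 2/255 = 0.01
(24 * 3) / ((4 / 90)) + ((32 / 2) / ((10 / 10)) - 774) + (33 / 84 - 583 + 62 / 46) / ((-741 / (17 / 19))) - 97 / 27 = 70104934327 / 81601884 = 859.11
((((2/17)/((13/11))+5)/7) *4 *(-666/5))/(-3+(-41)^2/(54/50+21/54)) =-364872/1072955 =-0.34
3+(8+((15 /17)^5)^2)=22752583295564 /2015993900449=11.29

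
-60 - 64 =-124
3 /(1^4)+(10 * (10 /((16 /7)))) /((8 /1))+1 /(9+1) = 1371 /160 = 8.57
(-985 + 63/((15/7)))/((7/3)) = -14334/35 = -409.54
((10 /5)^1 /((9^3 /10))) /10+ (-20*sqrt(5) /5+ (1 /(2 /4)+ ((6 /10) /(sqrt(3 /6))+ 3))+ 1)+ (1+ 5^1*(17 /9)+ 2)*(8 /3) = -4*sqrt(5)+ 3*sqrt(2) /5+ 28568 /729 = 31.09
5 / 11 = 0.45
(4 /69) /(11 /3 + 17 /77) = 154 /10327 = 0.01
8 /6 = 1.33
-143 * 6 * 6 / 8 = -1287 / 2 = -643.50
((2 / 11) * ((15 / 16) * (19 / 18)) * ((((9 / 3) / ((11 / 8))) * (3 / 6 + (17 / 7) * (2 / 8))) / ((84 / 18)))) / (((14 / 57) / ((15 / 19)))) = 397575 / 1328096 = 0.30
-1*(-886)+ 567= 1453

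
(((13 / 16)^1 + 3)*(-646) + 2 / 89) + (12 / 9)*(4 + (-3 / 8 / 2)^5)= -172007806075 / 69992448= -2457.52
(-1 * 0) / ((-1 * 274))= 0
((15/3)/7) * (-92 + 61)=-155/7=-22.14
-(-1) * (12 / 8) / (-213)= -1 / 142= -0.01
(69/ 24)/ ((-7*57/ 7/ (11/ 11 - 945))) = 2714/ 57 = 47.61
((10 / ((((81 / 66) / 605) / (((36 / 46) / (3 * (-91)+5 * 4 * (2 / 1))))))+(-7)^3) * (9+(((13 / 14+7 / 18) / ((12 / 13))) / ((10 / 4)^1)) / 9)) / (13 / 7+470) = -38747435533 / 5610376710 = -6.91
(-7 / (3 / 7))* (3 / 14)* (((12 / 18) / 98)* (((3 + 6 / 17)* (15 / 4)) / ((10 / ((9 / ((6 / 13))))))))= -2223 / 3808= -0.58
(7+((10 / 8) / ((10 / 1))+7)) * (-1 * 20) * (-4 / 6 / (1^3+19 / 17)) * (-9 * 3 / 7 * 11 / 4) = -105655 / 112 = -943.35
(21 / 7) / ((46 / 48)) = 72 / 23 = 3.13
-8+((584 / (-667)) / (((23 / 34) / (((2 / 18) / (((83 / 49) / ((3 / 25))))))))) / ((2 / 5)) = -153282832 / 19099545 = -8.03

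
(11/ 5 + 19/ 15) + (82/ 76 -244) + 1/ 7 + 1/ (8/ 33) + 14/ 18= -11223491/ 47880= -234.41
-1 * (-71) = 71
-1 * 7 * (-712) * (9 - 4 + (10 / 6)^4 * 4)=14478520 / 81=178747.16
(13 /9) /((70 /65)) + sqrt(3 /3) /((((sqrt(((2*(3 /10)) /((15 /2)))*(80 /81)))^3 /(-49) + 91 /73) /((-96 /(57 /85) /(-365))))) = 1.66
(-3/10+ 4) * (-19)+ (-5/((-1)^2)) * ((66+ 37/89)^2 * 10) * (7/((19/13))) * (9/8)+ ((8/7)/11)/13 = -3580763175903129/3012989980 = -1188441.78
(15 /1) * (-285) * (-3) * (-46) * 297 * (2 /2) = -175215150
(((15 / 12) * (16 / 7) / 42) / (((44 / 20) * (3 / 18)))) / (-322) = -50 / 86779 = -0.00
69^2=4761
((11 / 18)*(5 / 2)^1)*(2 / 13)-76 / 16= -2113 / 468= -4.51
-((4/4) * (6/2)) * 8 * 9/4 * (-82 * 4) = 17712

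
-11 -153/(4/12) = -470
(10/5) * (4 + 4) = 16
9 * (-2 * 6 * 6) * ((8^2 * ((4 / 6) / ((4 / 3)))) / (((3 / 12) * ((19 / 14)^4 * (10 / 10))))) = -3186376704 / 130321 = -24450.22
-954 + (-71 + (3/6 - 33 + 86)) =-1943/2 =-971.50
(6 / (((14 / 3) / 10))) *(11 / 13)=990 / 91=10.88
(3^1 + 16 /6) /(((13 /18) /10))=1020 /13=78.46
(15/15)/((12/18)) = 3/2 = 1.50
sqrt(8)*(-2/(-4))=sqrt(2)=1.41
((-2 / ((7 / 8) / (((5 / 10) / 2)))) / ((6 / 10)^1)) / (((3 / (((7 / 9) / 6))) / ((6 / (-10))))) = 2 / 81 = 0.02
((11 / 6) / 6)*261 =319 / 4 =79.75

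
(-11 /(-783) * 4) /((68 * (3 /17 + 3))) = 11 /42282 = 0.00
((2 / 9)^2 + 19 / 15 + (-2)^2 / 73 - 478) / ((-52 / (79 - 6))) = 14091541 / 21060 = 669.11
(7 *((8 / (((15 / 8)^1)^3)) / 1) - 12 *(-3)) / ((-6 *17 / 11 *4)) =-412973 / 344250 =-1.20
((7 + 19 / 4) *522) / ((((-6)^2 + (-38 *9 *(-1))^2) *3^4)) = 1363 / 2106000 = 0.00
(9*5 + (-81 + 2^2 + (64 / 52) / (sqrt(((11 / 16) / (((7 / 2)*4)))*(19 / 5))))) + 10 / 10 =-31 + 64*sqrt(14630) / 2717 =-28.15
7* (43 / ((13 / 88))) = 26488 / 13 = 2037.54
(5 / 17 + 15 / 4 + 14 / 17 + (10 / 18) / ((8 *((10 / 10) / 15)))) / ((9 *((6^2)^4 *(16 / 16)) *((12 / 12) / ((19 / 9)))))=45809 / 55507949568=0.00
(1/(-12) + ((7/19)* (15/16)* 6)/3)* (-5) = -1385/456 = -3.04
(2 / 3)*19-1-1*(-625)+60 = 2090 / 3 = 696.67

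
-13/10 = -1.30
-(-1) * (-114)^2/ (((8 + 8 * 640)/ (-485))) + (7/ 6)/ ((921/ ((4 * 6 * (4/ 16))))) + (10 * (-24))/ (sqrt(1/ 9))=-2301390431/ 1180722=-1949.14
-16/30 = -8/15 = -0.53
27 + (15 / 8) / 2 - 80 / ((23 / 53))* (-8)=553001 / 368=1502.72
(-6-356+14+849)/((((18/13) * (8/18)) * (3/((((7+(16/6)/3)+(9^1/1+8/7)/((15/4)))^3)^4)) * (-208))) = -318413117622056093938174120820506443622563527/122162135264963371240031250000000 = -2606479634065.29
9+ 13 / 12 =121 / 12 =10.08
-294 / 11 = -26.73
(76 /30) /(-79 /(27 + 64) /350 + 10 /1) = 12740 /50277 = 0.25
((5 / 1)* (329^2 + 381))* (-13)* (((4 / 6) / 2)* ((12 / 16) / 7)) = -252158.21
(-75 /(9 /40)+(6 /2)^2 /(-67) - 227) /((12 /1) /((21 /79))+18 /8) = -3154312 /266727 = -11.83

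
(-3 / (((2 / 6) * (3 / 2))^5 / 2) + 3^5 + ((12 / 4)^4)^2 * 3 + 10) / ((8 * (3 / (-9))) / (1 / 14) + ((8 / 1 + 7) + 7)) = -1287.65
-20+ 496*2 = 972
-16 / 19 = -0.84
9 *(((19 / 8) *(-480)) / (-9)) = 1140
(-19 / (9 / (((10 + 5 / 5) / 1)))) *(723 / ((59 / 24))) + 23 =-401595 / 59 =-6806.69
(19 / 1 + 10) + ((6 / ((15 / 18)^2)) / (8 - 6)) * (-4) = 293 / 25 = 11.72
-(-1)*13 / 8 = 13 / 8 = 1.62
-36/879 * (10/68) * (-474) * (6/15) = 5688/4981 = 1.14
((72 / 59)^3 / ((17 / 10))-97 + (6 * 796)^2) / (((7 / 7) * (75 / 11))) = 876041038251247 / 261858225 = 3345478.41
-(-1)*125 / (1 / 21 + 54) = 525 / 227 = 2.31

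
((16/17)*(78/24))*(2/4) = 1.53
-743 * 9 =-6687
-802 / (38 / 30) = -12030 / 19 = -633.16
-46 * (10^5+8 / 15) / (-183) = 69000368 / 2745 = 25136.75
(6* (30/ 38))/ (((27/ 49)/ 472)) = 231280/ 57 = 4057.54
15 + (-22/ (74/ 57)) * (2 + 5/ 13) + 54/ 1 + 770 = 384122/ 481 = 798.59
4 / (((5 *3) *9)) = 4 / 135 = 0.03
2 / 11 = 0.18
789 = 789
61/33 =1.85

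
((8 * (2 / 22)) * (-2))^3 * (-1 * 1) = 4096 / 1331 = 3.08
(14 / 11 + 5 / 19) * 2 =642 / 209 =3.07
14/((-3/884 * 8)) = -1547/3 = -515.67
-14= -14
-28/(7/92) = -368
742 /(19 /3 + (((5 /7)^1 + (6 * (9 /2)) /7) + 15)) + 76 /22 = 96037 /2992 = 32.10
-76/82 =-38/41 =-0.93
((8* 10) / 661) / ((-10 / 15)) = -120 / 661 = -0.18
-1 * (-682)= 682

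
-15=-15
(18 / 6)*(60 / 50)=18 / 5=3.60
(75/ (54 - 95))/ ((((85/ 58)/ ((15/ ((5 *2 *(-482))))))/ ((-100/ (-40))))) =6525/ 671908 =0.01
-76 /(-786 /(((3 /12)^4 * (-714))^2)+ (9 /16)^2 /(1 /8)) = 103318656 /133922333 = 0.77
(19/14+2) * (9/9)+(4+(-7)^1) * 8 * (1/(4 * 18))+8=463/42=11.02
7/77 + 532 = 5853/11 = 532.09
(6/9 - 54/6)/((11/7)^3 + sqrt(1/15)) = -57066625/26455766 + 2941225 *sqrt(15)/79367298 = -2.01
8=8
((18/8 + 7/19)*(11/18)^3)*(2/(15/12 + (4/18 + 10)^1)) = 264869/2542428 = 0.10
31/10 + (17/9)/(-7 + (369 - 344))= 1298/405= 3.20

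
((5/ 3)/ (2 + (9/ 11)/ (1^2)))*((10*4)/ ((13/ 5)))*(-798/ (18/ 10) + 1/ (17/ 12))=-248314000/ 61659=-4027.21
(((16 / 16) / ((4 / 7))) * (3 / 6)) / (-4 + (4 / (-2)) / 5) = -35 / 176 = -0.20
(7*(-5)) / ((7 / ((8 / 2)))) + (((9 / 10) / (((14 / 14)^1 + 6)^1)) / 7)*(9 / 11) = -107719 / 5390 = -19.98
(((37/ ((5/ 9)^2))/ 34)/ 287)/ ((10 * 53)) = 2997/ 129293500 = 0.00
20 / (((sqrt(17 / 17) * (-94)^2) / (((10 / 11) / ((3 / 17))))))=850 / 72897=0.01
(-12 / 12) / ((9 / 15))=-1.67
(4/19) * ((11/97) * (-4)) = -176/1843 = -0.10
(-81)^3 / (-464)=531441 / 464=1145.35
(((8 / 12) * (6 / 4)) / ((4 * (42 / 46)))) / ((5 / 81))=621 / 140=4.44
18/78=3/13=0.23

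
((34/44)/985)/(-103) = -17/2232010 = -0.00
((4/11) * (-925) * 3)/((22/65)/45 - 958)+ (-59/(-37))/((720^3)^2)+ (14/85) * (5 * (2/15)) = 196353842969033561177042389/168813158775418257408000000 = 1.16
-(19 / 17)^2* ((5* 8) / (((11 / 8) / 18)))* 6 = -12476160 / 3179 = -3924.55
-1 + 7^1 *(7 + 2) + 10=72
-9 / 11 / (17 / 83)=-747 / 187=-3.99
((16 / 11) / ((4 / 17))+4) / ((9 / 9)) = 112 / 11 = 10.18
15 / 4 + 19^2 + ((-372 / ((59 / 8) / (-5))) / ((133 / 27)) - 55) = 360.95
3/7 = 0.43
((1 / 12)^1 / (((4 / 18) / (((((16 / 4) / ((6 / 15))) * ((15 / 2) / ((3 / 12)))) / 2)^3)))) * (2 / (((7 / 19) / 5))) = 240468750 / 7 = 34352678.57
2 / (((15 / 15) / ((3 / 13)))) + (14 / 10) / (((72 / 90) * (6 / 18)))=297 / 52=5.71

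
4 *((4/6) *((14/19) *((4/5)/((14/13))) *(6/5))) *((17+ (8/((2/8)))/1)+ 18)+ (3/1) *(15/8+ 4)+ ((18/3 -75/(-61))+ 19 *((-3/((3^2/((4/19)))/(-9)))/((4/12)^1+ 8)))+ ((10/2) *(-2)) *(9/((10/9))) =14522339/231800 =62.65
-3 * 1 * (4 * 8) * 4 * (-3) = 1152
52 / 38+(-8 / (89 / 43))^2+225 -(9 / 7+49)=201240587 / 1053493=191.02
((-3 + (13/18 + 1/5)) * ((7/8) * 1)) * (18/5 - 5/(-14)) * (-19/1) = 984181/7200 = 136.69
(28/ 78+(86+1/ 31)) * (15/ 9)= 522235/ 3627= 143.99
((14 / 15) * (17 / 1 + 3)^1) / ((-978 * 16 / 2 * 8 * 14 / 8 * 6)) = -1 / 35208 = -0.00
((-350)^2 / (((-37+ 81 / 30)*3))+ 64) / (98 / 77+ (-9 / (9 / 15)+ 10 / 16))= 2081728 / 24213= 85.98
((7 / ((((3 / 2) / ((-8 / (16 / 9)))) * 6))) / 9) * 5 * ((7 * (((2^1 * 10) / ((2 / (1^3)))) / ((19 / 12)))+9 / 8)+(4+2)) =-30345 / 304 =-99.82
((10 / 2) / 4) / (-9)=-5 / 36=-0.14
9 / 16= 0.56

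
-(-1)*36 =36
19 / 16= 1.19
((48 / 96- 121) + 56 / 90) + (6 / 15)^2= -53873 / 450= -119.72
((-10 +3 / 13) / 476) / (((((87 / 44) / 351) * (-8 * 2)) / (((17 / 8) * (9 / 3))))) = 37719 / 25984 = 1.45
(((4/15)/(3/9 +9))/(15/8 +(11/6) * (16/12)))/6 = 12/10885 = 0.00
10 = 10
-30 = -30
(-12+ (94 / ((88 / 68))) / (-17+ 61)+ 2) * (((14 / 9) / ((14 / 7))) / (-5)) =3143 / 2420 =1.30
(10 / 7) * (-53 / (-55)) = 1.38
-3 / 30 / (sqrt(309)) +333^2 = 110889 - sqrt(309) / 3090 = 110888.99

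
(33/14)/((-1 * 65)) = -33/910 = -0.04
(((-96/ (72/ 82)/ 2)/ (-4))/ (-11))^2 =1681/ 1089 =1.54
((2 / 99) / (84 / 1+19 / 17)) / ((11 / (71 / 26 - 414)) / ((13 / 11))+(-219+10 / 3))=-363562 / 330393800847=-0.00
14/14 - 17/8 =-1.12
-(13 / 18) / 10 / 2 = -13 / 360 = -0.04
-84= -84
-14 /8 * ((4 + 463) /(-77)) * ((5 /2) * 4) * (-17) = -39695 /22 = -1804.32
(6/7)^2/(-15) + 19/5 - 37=-8146/245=-33.25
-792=-792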